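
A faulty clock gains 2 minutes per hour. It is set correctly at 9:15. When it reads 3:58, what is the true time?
For every 60 true minutes, the faulty clock advances 62 minutes, so 1 faulty-clock minute corresponds to 60/62 true minutes.
From 9:15 to 3:58 on the faulty dial is 403 minutes.
True elapsed: 403 x 60/62 = 390 minutes = 6 hours and 30 minutes.
True time: 9:15 + 6 hours and 30 minutes = 3:45.

Final answer: 3:45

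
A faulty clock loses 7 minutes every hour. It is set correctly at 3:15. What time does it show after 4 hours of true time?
For every 60 true minutes, the faulty clock advances 60 - 7 = 53 minutes.
True elapsed: 4 hours = 240 minutes.
Faulty clock advances: 240 x 53/60 = 212 minutes (drift: 28 minutes behind).
Shown time: 3:15 + 212 minutes = 6:47.

Final answer: 6:47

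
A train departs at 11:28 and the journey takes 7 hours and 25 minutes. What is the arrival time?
Starting time: 11:28
Adding 25 minutes to 28 minutes: 28 + 25 = 53 minutes
Adding 7 hours: 11 + 7 = 18 - 12 = 6
Final time: 6:53

Final answer: 6:53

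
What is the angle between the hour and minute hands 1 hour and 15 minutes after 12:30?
First find the time 1 hour and 15 minutes after 12:30.
Total minutes: 12 x 60 + 30 + 1 x 60 + 15 = 825.
825 mod 720 = 105 minutes = 1:45.
Now compute the angle at 1:45:
Hour hand: 1 x 30 + 45 x 0.5 = 52.5 degrees
Minute hand: 45 x 6 = 270 degrees
Difference: |52.5 - 270| = 217.5 degrees
Smaller angle: 360 - 217.5 = 142.5 degrees

Final answer: 142.5 degrees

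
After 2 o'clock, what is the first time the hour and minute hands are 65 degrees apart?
At t minutes past 2:00, the hour hand is at 30 x 2 + 0.5t degrees and the minute hand is at 6t degrees.
The smaller angle between them is 65 degrees when |30H - 5.5t| = 65 or |30H - 5.5t| = 295.
With H = 2, solve 30 x 2 - 5.5t = +/- target for each target:
  t = (30 x 2 - 65) / 5.5 = -0.91 (outside (0, 60))
  t = (30 x 2 + 65) / 5.5 = 22.73
  t = (30 x 2 - 295) / 5.5 = -42.73 (outside (0, 60))
  t = (30 x 2 + 295) / 5.5 = 64.55 (outside (0, 60))
Valid solutions in (0, 60): {22.73} minutes.
The first occurrence is t = 22.73 minutes.
The hands form a 65-degree angle at 22.73 minutes past 2:00.

Final answer: 22.73 minutes past 2:00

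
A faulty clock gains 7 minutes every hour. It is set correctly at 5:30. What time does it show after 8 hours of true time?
For every 60 true minutes, the faulty clock advances 60 + 7 = 67 minutes.
True elapsed: 8 hours = 480 minutes.
Faulty clock advances: 480 x 67/60 = 536 minutes (drift: 56 minutes ahead).
Shown time: 5:30 + 536 minutes = 2:26.

Final answer: 2:26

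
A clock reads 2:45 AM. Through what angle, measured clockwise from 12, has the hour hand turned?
The hour hand moves 30 degrees per hour and 0.5 degrees per minute.
At 2:45: (2) x 30 + 45 x 0.5 = 60 + 22.5 = 82.5 degrees

Final answer: 82.5 degrees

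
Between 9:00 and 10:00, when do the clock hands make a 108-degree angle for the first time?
At t minutes past 9:00, the hour hand is at 30 x 9 + 0.5t degrees and the minute hand is at 6t degrees.
The smaller angle between them is 108 degrees when |30H - 5.5t| = 108 or |30H - 5.5t| = 252.
With H = 9, solve 30 x 9 - 5.5t = +/- target for each target:
  t = (30 x 9 - 108) / 5.5 = 29.45
  t = (30 x 9 + 108) / 5.5 = 68.73 (outside (0, 60))
  t = (30 x 9 - 252) / 5.5 = 3.27
  t = (30 x 9 + 252) / 5.5 = 94.91 (outside (0, 60))
Valid solutions in (0, 60): {3.27, 29.45} minutes.
The first occurrence is t = 3.27 minutes.
The hands form a 108-degree angle at 3.27 minutes past 9:00.

Final answer: 3.27 minutes past 9:00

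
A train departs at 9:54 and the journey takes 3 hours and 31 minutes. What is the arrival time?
Starting time: 9:54
Adding 31 minutes to 54 minutes: 54 + 31 = 85 minutes = 1 hour and 25 minutes
Adding 3 hours: 9 + 3 + 1 (carry) = 13 - 12 = 1
Final time: 1:25

Final answer: 1:25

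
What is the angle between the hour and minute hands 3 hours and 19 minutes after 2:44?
First find the time 3 hours and 19 minutes after 2:44.
Total minutes: 2 x 60 + 44 + 3 x 60 + 19 = 363.
363 mod 720 = 363 minutes = 6:03.
Now compute the angle at 6:03:
Hour hand: 6 x 30 + 3 x 0.5 = 181.5 degrees
Minute hand: 3 x 6 = 18 degrees
Difference: |181.5 - 18| = 163.5 degrees
The angle is 163.5 degrees

Final answer: 163.5 degrees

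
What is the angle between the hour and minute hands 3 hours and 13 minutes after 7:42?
First find the time 3 hours and 13 minutes after 7:42.
Total minutes: 7 x 60 + 42 + 3 x 60 + 13 = 655.
655 mod 720 = 655 minutes = 10:55.
Now compute the angle at 10:55:
Hour hand: 10 x 30 + 55 x 0.5 = 327.5 degrees
Minute hand: 55 x 6 = 330 degrees
Difference: |327.5 - 330| = 2.5 degrees
The angle is 2.5 degrees

Final answer: 2.5 degrees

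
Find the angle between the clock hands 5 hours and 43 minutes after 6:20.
First find the time 5 hours and 43 minutes after 6:20.
Total minutes: 6 x 60 + 20 + 5 x 60 + 43 = 723.
723 mod 720 = 3 minutes = 12:03.
Now compute the angle at 12:03:
Hour hand: 0 x 30 + 3 x 0.5 = 1.5 degrees
Minute hand: 3 x 6 = 18 degrees
Difference: |1.5 - 18| = 16.5 degrees
The angle is 16.5 degrees

Final answer: 16.5 degrees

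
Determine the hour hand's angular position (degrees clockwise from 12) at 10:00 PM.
The hour hand moves 30 degrees per hour and 0.5 degrees per minute.
At 10:00: (10) x 30 + 0 x 0.5 = 300 + 0 = 300 degrees

Final answer: 300 degrees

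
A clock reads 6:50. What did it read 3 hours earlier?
Starting time: 6:50 = 410 total minutes past 12:00
Subtracting: 3 hours = 180 minutes
410 - 180 = 230 minutes
= 3 hours and 50 minutes past 12:00 = 3:50

Final answer: 3:50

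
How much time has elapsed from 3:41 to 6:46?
From 3:41 to 6:46:
(6 x 60 + 46) - (3 x 60 + 41) = 406 - 221 = 185 minutes
= 3 hours and 5 minutes

Final answer: 3 hours and 5 minutes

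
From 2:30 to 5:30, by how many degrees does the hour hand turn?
The hour hand moves 0.5 degrees per minute.
Time elapsed: 5:30 - 2:30 = 180 minutes
Angular displacement: 180 x 0.5 = 90 degrees

Final answer: 90 degrees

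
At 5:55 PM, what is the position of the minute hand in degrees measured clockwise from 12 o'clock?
The minute hand moves 6 degrees per minute.
At 5:55: 55 x 6 = 330 degrees

Final answer: 330 degrees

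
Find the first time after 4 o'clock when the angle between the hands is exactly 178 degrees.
At t minutes past 4:00, the hour hand is at 30 x 4 + 0.5t degrees and the minute hand is at 6t degrees.
The smaller angle between them is 178 degrees when |30H - 5.5t| = 178 or |30H - 5.5t| = 182.
With H = 4, solve 30 x 4 - 5.5t = +/- target for each target:
  t = (30 x 4 - 178) / 5.5 = -10.55 (outside (0, 60))
  t = (30 x 4 + 178) / 5.5 = 54.18
  t = (30 x 4 - 182) / 5.5 = -11.27 (outside (0, 60))
  t = (30 x 4 + 182) / 5.5 = 54.91
Valid solutions in (0, 60): {54.18, 54.91} minutes.
The first occurrence is t = 54.18 minutes.
The hands form a 178-degree angle at 54.18 minutes past 4:00.

Final answer: 54.18 minutes past 4:00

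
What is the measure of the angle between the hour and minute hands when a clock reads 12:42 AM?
Hour hand position: 0 x 30 + 42 x 0.5 = 21 degrees
Minute hand position: 42 x 6 = 252 degrees
Difference: |21 - 252| = 231 degrees
Since 231 > 180, the smaller angle is 360 - 231 = 129 degrees

Final answer: 129 degrees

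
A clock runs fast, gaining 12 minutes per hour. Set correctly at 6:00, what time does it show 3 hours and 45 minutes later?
For every 60 true minutes, the faulty clock advances 60 + 12 = 72 minutes.
True elapsed: 3 hours and 45 minutes = 225 minutes.
Faulty clock advances: 225 x 72/60 = 270 minutes (drift: 45 minutes ahead).
Shown time: 6:00 + 270 minutes = 10:30.

Final answer: 10:30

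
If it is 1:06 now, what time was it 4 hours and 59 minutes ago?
Starting time: 1:06 = 66 total minutes past 12:00
Subtracting: 4 hours and 59 minutes = 299 minutes
66 - 299 = -233 (negative, add 12 hours = 720) = 487 minutes
= 8 hours and 7 minutes past 12:00 = 8:07

Final answer: 8:07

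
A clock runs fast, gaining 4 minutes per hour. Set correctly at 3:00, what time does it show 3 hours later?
For every 60 true minutes, the faulty clock advances 60 + 4 = 64 minutes.
True elapsed: 3 hours = 180 minutes.
Faulty clock advances: 180 x 64/60 = 192 minutes (drift: 12 minutes ahead).
Shown time: 3:00 + 192 minutes = 6:12.

Final answer: 6:12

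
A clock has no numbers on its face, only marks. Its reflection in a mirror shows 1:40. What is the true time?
Reflection across the vertical (12-6) axis maps a hand at angle A degrees to (360 - A) degrees, which sends a reading of T minutes past 12:00 to (720 - T) minutes past 12:00.
Mirror reads 1:40 = 100 minutes past 12:00.
Actual time: (720 - 100) mod 720 = 620 minutes = 10:20.

Final answer: 10:20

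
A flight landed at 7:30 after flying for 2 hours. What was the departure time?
Starting time: 7:30 = 450 total minutes past 12:00
Subtracting: 2 hours = 120 minutes
450 - 120 = 330 minutes
= 5 hours and 30 minutes past 12:00 = 5:30

Final answer: 5:30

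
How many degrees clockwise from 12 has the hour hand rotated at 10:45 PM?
The hour hand moves 30 degrees per hour and 0.5 degrees per minute.
At 10:45: (10) x 30 + 45 x 0.5 = 300 + 22.5 = 322.5 degrees

Final answer: 322.5 degrees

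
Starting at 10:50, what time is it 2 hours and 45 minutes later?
Starting time: 10:50
Adding 45 minutes to 50 minutes: 50 + 45 = 95 minutes = 1 hour and 35 minutes
Adding 2 hours: 10 + 2 + 1 (carry) = 13 - 12 = 1
Final time: 1:35

Final answer: 1:35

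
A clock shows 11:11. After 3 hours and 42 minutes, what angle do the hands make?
First find the time 3 hours and 42 minutes after 11:11.
Total minutes: 11 x 60 + 11 + 3 x 60 + 42 = 893.
893 mod 720 = 173 minutes = 2:53.
Now compute the angle at 2:53:
Hour hand: 2 x 30 + 53 x 0.5 = 86.5 degrees
Minute hand: 53 x 6 = 318 degrees
Difference: |86.5 - 318| = 231.5 degrees
Smaller angle: 360 - 231.5 = 128.5 degrees

Final answer: 128.5 degrees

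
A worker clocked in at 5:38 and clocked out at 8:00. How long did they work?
From 5:38 to 8:00:
(8 x 60 + 0) - (5 x 60 + 38) = 480 - 338 = 142 minutes
= 2 hours and 22 minutes

Final answer: 2 hours and 22 minutes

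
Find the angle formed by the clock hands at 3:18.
Hour hand position: 3 x 30 + 18 x 0.5 = 99 degrees
Minute hand position: 18 x 6 = 108 degrees
Difference: |99 - 108| = 9 degrees
The angle between the hands is 9 degrees

Final answer: 9 degrees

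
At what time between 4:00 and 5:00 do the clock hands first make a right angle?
At t minutes past 4:00, the hour hand is at 30 x 4 + 0.5t degrees and the minute hand is at 6t degrees.
The smaller angle between them is 90 degrees when |30H - 5.5t| = 90 or |30H - 5.5t| = 270.
With H = 4, solve 30 x 4 - 5.5t = +/- target for each target:
  t = (30 x 4 - 90) / 5.5 = 5.45
  t = (30 x 4 + 90) / 5.5 = 38.18
  t = (30 x 4 - 270) / 5.5 = -27.27 (outside (0, 60))
  t = (30 x 4 + 270) / 5.5 = 70.91 (outside (0, 60))
Valid solutions in (0, 60): {5.45, 38.18} minutes.
First occurrence: t = 5.45 minutes.
The hands are at right angles at 5.45 minutes past 4:00.

Final answer: 5.45 minutes past 4:00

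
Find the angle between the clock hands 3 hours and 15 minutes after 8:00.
First find the time 3 hours and 15 minutes after 8:00.
Total minutes: 8 x 60 + 0 + 3 x 60 + 15 = 675.
675 mod 720 = 675 minutes = 11:15.
Now compute the angle at 11:15:
Hour hand: 11 x 30 + 15 x 0.5 = 337.5 degrees
Minute hand: 15 x 6 = 90 degrees
Difference: |337.5 - 90| = 247.5 degrees
Smaller angle: 360 - 247.5 = 112.5 degrees

Final answer: 112.5 degrees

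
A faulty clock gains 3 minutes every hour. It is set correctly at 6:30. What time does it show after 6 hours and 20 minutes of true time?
For every 60 true minutes, the faulty clock advances 60 + 3 = 63 minutes.
True elapsed: 6 hours and 20 minutes = 380 minutes.
Faulty clock advances: 380 x 63/60 = 399 minutes (drift: 19 minutes ahead).
Shown time: 6:30 + 399 minutes = 1:09.

Final answer: 1:09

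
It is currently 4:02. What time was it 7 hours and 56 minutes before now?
Starting time: 4:02 = 242 total minutes past 12:00
Subtracting: 7 hours and 56 minutes = 476 minutes
242 - 476 = -234 (negative, add 12 hours = 720) = 486 minutes
= 8 hours and 6 minutes past 12:00 = 8:06

Final answer: 8:06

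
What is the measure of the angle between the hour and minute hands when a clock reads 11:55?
Hour hand position: 11 x 30 + 55 x 0.5 = 357.5 degrees
Minute hand position: 55 x 6 = 330 degrees
Difference: |357.5 - 330| = 27.5 degrees
The angle between the hands is 27.5 degrees

Final answer: 27.5 degrees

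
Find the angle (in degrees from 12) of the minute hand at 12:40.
The minute hand moves 6 degrees per minute.
At 12:40: 40 x 6 = 240 degrees

Final answer: 240 degrees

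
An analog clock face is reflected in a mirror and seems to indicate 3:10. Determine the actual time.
Reflection across the vertical (12-6) axis maps a hand at angle A degrees to (360 - A) degrees, which sends a reading of T minutes past 12:00 to (720 - T) minutes past 12:00.
Mirror reads 3:10 = 190 minutes past 12:00.
Actual time: (720 - 190) mod 720 = 530 minutes = 8:50.

Final answer: 8:50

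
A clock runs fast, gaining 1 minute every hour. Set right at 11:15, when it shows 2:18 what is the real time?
For every 60 true minutes, the faulty clock advances 61 minutes, so 1 faulty-clock minute corresponds to 60/61 true minutes.
From 11:15 to 2:18 on the faulty dial is 183 minutes.
True elapsed: 183 x 60/61 = 180 minutes = 3 hours.
True time: 11:15 + 3 hours = 2:15.

Final answer: 2:15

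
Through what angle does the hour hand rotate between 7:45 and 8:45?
The hour hand moves 0.5 degrees per minute.
Time elapsed: 8:45 - 7:45 = 60 minutes
Angular displacement: 60 x 0.5 = 30 degrees

Final answer: 30 degrees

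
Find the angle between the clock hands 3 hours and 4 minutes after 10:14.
First find the time 3 hours and 4 minutes after 10:14.
Total minutes: 10 x 60 + 14 + 3 x 60 + 4 = 798.
798 mod 720 = 78 minutes = 1:18.
Now compute the angle at 1:18:
Hour hand: 1 x 30 + 18 x 0.5 = 39 degrees
Minute hand: 18 x 6 = 108 degrees
Difference: |39 - 108| = 69 degrees
The angle is 69 degrees

Final answer: 69 degrees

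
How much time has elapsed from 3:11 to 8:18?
From 3:11 to 8:18:
(8 x 60 + 18) - (3 x 60 + 11) = 498 - 191 = 307 minutes
= 5 hours and 7 minutes

Final answer: 5 hours and 7 minutes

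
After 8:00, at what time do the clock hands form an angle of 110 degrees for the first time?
At t minutes past 8:00, the hour hand is at 30 x 8 + 0.5t degrees and the minute hand is at 6t degrees.
The smaller angle between them is 110 degrees when |30H - 5.5t| = 110 or |30H - 5.5t| = 250.
With H = 8, solve 30 x 8 - 5.5t = +/- target for each target:
  t = (30 x 8 - 110) / 5.5 = 23.64
  t = (30 x 8 + 110) / 5.5 = 63.64 (outside (0, 60))
  t = (30 x 8 - 250) / 5.5 = -1.82 (outside (0, 60))
  t = (30 x 8 + 250) / 5.5 = 89.09 (outside (0, 60))
Valid solutions in (0, 60): {23.64} minutes.
The first occurrence is t = 23.64 minutes.
The hands form a 110-degree angle at 23.64 minutes past 8:00.

Final answer: 23.64 minutes past 8:00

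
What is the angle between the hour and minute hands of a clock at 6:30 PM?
Hour hand position: 6 x 30 + 30 x 0.5 = 195 degrees
Minute hand position: 30 x 6 = 180 degrees
Difference: |195 - 180| = 15 degrees
The angle between the hands is 15 degrees

Final answer: 15 degrees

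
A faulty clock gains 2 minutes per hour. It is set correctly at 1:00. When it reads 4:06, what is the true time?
For every 60 true minutes, the faulty clock advances 62 minutes, so 1 faulty-clock minute corresponds to 60/62 true minutes.
From 1:00 to 4:06 on the faulty dial is 186 minutes.
True elapsed: 186 x 60/62 = 180 minutes = 3 hours.
True time: 1:00 + 3 hours = 4:00.

Final answer: 4:00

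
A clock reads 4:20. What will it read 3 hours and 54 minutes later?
Starting time: 4:20
Adding 54 minutes to 20 minutes: 20 + 54 = 74 minutes = 1 hour and 14 minutes
Adding 3 hours: 4 + 3 + 1 (carry) = 8
Final time: 8:14

Final answer: 8:14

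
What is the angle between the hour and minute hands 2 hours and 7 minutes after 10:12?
First find the time 2 hours and 7 minutes after 10:12.
Total minutes: 10 x 60 + 12 + 2 x 60 + 7 = 739.
739 mod 720 = 19 minutes = 12:19.
Now compute the angle at 12:19:
Hour hand: 0 x 30 + 19 x 0.5 = 9.5 degrees
Minute hand: 19 x 6 = 114 degrees
Difference: |9.5 - 114| = 104.5 degrees
The angle is 104.5 degrees

Final answer: 104.5 degrees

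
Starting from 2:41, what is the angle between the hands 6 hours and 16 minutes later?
First find the time 6 hours and 16 minutes after 2:41.
Total minutes: 2 x 60 + 41 + 6 x 60 + 16 = 537.
537 mod 720 = 537 minutes = 8:57.
Now compute the angle at 8:57:
Hour hand: 8 x 30 + 57 x 0.5 = 268.5 degrees
Minute hand: 57 x 6 = 342 degrees
Difference: |268.5 - 342| = 73.5 degrees
The angle is 73.5 degrees

Final answer: 73.5 degrees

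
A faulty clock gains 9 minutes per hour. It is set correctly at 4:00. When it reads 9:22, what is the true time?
For every 60 true minutes, the faulty clock advances 69 minutes, so 1 faulty-clock minute corresponds to 60/69 true minutes.
From 4:00 to 9:22 on the faulty dial is 322 minutes.
True elapsed: 322 x 60/69 = 280 minutes = 4 hours and 40 minutes.
True time: 4:00 + 4 hours and 40 minutes = 8:40.

Final answer: 8:40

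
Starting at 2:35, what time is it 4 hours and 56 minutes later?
Starting time: 2:35
Adding 56 minutes to 35 minutes: 35 + 56 = 91 minutes = 1 hour and 31 minutes
Adding 4 hours: 2 + 4 + 1 (carry) = 7
Final time: 7:31

Final answer: 7:31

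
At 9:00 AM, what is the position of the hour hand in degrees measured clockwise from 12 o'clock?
The hour hand moves 30 degrees per hour and 0.5 degrees per minute.
At 9:00: (9) x 30 + 0 x 0.5 = 270 + 0 = 270 degrees

Final answer: 270 degrees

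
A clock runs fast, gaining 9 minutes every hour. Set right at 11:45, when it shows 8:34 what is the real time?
For every 60 true minutes, the faulty clock advances 69 minutes, so 1 faulty-clock minute corresponds to 60/69 true minutes.
From 11:45 to 8:34 on the faulty dial is 529 minutes.
True elapsed: 529 x 60/69 = 460 minutes = 7 hours and 40 minutes.
True time: 11:45 + 7 hours and 40 minutes = 7:25.

Final answer: 7:25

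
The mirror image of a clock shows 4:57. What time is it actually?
Reflection across the vertical (12-6) axis maps a hand at angle A degrees to (360 - A) degrees, which sends a reading of T minutes past 12:00 to (720 - T) minutes past 12:00.
Mirror reads 4:57 = 297 minutes past 12:00.
Actual time: (720 - 297) mod 720 = 423 minutes = 7:03.

Final answer: 7:03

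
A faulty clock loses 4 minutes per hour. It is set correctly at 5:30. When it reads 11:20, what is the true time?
For every 60 true minutes, the faulty clock advances 56 minutes, so 1 faulty-clock minute corresponds to 60/56 true minutes.
From 5:30 to 11:20 on the faulty dial is 350 minutes.
True elapsed: 350 x 60/56 = 375 minutes = 6 hours and 15 minutes.
True time: 5:30 + 6 hours and 15 minutes = 11:45.

Final answer: 11:45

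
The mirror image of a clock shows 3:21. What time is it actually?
Reflection across the vertical (12-6) axis maps a hand at angle A degrees to (360 - A) degrees, which sends a reading of T minutes past 12:00 to (720 - T) minutes past 12:00.
Mirror reads 3:21 = 201 minutes past 12:00.
Actual time: (720 - 201) mod 720 = 519 minutes = 8:39.

Final answer: 8:39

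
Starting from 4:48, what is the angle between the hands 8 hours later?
First find the time 8 hours after 4:48.
Total minutes: 4 x 60 + 48 + 8 x 60 + 0 = 768.
768 mod 720 = 48 minutes = 12:48.
Now compute the angle at 12:48:
Hour hand: 0 x 30 + 48 x 0.5 = 24 degrees
Minute hand: 48 x 6 = 288 degrees
Difference: |24 - 288| = 264 degrees
Smaller angle: 360 - 264 = 96 degrees

Final answer: 96 degrees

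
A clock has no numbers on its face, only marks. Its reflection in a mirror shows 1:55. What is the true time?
Reflection across the vertical (12-6) axis maps a hand at angle A degrees to (360 - A) degrees, which sends a reading of T minutes past 12:00 to (720 - T) minutes past 12:00.
Mirror reads 1:55 = 115 minutes past 12:00.
Actual time: (720 - 115) mod 720 = 605 minutes = 10:05.

Final answer: 10:05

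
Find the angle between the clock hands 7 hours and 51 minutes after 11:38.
First find the time 7 hours and 51 minutes after 11:38.
Total minutes: 11 x 60 + 38 + 7 x 60 + 51 = 1169.
1169 mod 720 = 449 minutes = 7:29.
Now compute the angle at 7:29:
Hour hand: 7 x 30 + 29 x 0.5 = 224.5 degrees
Minute hand: 29 x 6 = 174 degrees
Difference: |224.5 - 174| = 50.5 degrees
The angle is 50.5 degrees

Final answer: 50.5 degrees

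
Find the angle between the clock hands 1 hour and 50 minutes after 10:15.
First find the time 1 hour and 50 minutes after 10:15.
Total minutes: 10 x 60 + 15 + 1 x 60 + 50 = 725.
725 mod 720 = 5 minutes = 12:05.
Now compute the angle at 12:05:
Hour hand: 0 x 30 + 5 x 0.5 = 2.5 degrees
Minute hand: 5 x 6 = 30 degrees
Difference: |2.5 - 30| = 27.5 degrees
The angle is 27.5 degrees

Final answer: 27.5 degrees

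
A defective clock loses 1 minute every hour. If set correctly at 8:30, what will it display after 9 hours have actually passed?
For every 60 true minutes, the faulty clock advances 60 - 1 = 59 minutes.
True elapsed: 9 hours = 540 minutes.
Faulty clock advances: 540 x 59/60 = 531 minutes (drift: 9 minutes behind).
Shown time: 8:30 + 531 minutes = 5:21.

Final answer: 5:21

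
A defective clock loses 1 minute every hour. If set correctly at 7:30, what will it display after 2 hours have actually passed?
For every 60 true minutes, the faulty clock advances 60 - 1 = 59 minutes.
True elapsed: 2 hours = 120 minutes.
Faulty clock advances: 120 x 59/60 = 118 minutes (drift: 2 minutes behind).
Shown time: 7:30 + 118 minutes = 9:28.

Final answer: 9:28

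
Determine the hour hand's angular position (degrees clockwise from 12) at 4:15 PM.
The hour hand moves 30 degrees per hour and 0.5 degrees per minute.
At 4:15: (4) x 30 + 15 x 0.5 = 120 + 7.5 = 127.5 degrees

Final answer: 127.5 degrees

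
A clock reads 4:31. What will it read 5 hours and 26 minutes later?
Starting time: 4:31
Adding 26 minutes to 31 minutes: 31 + 26 = 57 minutes
Adding 5 hours: 4 + 5 = 9
Final time: 9:57

Final answer: 9:57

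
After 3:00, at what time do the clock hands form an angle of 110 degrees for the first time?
At t minutes past 3:00, the hour hand is at 30 x 3 + 0.5t degrees and the minute hand is at 6t degrees.
The smaller angle between them is 110 degrees when |30H - 5.5t| = 110 or |30H - 5.5t| = 250.
With H = 3, solve 30 x 3 - 5.5t = +/- target for each target:
  t = (30 x 3 - 110) / 5.5 = -3.64 (outside (0, 60))
  t = (30 x 3 + 110) / 5.5 = 36.36
  t = (30 x 3 - 250) / 5.5 = -29.09 (outside (0, 60))
  t = (30 x 3 + 250) / 5.5 = 61.82 (outside (0, 60))
Valid solutions in (0, 60): {36.36} minutes.
The first occurrence is t = 36.36 minutes.
The hands form a 110-degree angle at 36.36 minutes past 3:00.

Final answer: 36.36 minutes past 3:00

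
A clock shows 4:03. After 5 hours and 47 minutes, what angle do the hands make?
First find the time 5 hours and 47 minutes after 4:03.
Total minutes: 4 x 60 + 3 + 5 x 60 + 47 = 590.
590 mod 720 = 590 minutes = 9:50.
Now compute the angle at 9:50:
Hour hand: 9 x 30 + 50 x 0.5 = 295 degrees
Minute hand: 50 x 6 = 300 degrees
Difference: |295 - 300| = 5 degrees
The angle is 5 degrees

Final answer: 5 degrees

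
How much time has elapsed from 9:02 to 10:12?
From 9:02 to 10:12:
(10 x 60 + 12) - (9 x 60 + 2) = 612 - 542 = 70 minutes
= 1 hour and 10 minutes

Final answer: 1 hour and 10 minutes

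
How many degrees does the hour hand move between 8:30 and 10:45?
The hour hand moves 0.5 degrees per minute.
Time elapsed: 10:45 - 8:30 = 135 minutes
Angular displacement: 135 x 0.5 = 67.5 degrees

Final answer: 67.5 degrees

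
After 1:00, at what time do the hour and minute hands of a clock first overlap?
The minute hand gains 5.5 degrees per minute on the hour hand.
At 1:00, the hour hand is at 30 degrees and the minute hand is at 0 degrees.
The gap is 30 degrees. Time to close: 30/5.5 = 60 x 1/11 = 5.45 minutes.
The hands overlap at 5.45 minutes past 1:00.

Final answer: 5.45 minutes past 1:00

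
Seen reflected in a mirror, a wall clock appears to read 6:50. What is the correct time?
Reflection across the vertical (12-6) axis maps a hand at angle A degrees to (360 - A) degrees, which sends a reading of T minutes past 12:00 to (720 - T) minutes past 12:00.
Mirror reads 6:50 = 410 minutes past 12:00.
Actual time: (720 - 410) mod 720 = 310 minutes = 5:10.

Final answer: 5:10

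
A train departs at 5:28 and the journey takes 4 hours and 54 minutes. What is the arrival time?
Starting time: 5:28
Adding 54 minutes to 28 minutes: 28 + 54 = 82 minutes = 1 hour and 22 minutes
Adding 4 hours: 5 + 4 + 1 (carry) = 10
Final time: 10:22

Final answer: 10:22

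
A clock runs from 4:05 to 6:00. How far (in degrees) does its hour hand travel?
The hour hand moves 0.5 degrees per minute.
Time elapsed: 6:00 - 4:05 = 115 minutes
Angular displacement: 115 x 0.5 = 57.5 degrees

Final answer: 57.5 degrees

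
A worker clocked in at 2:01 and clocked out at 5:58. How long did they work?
From 2:01 to 5:58:
(5 x 60 + 58) - (2 x 60 + 1) = 358 - 121 = 237 minutes
= 3 hours and 57 minutes

Final answer: 3 hours and 57 minutes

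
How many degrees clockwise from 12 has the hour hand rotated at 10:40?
The hour hand moves 30 degrees per hour and 0.5 degrees per minute.
At 10:40: (10) x 30 + 40 x 0.5 = 300 + 20 = 320 degrees

Final answer: 320 degrees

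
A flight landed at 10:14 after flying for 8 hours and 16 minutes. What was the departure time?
Starting time: 10:14 = 614 total minutes past 12:00
Subtracting: 8 hours and 16 minutes = 496 minutes
614 - 496 = 118 minutes
= 1 hour and 58 minutes past 12:00 = 1:58

Final answer: 1:58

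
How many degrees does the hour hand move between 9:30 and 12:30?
The hour hand moves 0.5 degrees per minute.
Time elapsed: 12:30 - 9:30 = 180 minutes
Angular displacement: 180 x 0.5 = 90 degrees

Final answer: 90 degrees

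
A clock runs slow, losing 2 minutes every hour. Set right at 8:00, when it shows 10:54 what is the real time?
For every 60 true minutes, the faulty clock advances 58 minutes, so 1 faulty-clock minute corresponds to 60/58 true minutes.
From 8:00 to 10:54 on the faulty dial is 174 minutes.
True elapsed: 174 x 60/58 = 180 minutes = 3 hours.
True time: 8:00 + 3 hours = 11:00.

Final answer: 11:00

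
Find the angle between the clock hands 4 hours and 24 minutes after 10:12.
First find the time 4 hours and 24 minutes after 10:12.
Total minutes: 10 x 60 + 12 + 4 x 60 + 24 = 876.
876 mod 720 = 156 minutes = 2:36.
Now compute the angle at 2:36:
Hour hand: 2 x 30 + 36 x 0.5 = 78 degrees
Minute hand: 36 x 6 = 216 degrees
Difference: |78 - 216| = 138 degrees
The angle is 138 degrees

Final answer: 138 degrees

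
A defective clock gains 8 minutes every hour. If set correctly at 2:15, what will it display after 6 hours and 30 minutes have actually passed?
For every 60 true minutes, the faulty clock advances 60 + 8 = 68 minutes.
True elapsed: 6 hours and 30 minutes = 390 minutes.
Faulty clock advances: 390 x 68/60 = 442 minutes (drift: 52 minutes ahead).
Shown time: 2:15 + 442 minutes = 9:37.

Final answer: 9:37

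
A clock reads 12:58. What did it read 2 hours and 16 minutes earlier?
Starting time: 12:58 = 58 total minutes past 12:00
Subtracting: 2 hours and 16 minutes = 136 minutes
58 - 136 = -78 (negative, add 12 hours = 720) = 642 minutes
= 10 hours and 42 minutes past 12:00 = 10:42

Final answer: 10:42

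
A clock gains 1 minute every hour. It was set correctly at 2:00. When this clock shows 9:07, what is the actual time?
For every 60 true minutes, the faulty clock advances 61 minutes, so 1 faulty-clock minute corresponds to 60/61 true minutes.
From 2:00 to 9:07 on the faulty dial is 427 minutes.
True elapsed: 427 x 60/61 = 420 minutes = 7 hours.
True time: 2:00 + 7 hours = 9:00.

Final answer: 9:00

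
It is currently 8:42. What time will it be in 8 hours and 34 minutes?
Starting time: 8:42
Adding 34 minutes to 42 minutes: 42 + 34 = 76 minutes = 1 hour and 16 minutes
Adding 8 hours: 8 + 8 + 1 (carry) = 17 - 12 = 5
Final time: 5:16

Final answer: 5:16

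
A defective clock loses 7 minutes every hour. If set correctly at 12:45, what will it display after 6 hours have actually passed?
For every 60 true minutes, the faulty clock advances 60 - 7 = 53 minutes.
True elapsed: 6 hours = 360 minutes.
Faulty clock advances: 360 x 53/60 = 318 minutes (drift: 42 minutes behind).
Shown time: 12:45 + 318 minutes = 6:03.

Final answer: 6:03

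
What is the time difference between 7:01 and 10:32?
From 7:01 to 10:32:
(10 x 60 + 32) - (7 x 60 + 1) = 632 - 421 = 211 minutes
= 3 hours and 31 minutes

Final answer: 3 hours and 31 minutes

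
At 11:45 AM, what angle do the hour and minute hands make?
Hour hand position: 11 x 30 + 45 x 0.5 = 352.5 degrees
Minute hand position: 45 x 6 = 270 degrees
Difference: |352.5 - 270| = 82.5 degrees
The angle between the hands is 82.5 degrees

Final answer: 82.5 degrees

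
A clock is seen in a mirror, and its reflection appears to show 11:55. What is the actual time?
Reflection across the vertical (12-6) axis maps a hand at angle A degrees to (360 - A) degrees, which sends a reading of T minutes past 12:00 to (720 - T) minutes past 12:00.
Mirror reads 11:55 = 715 minutes past 12:00.
Actual time: (720 - 715) mod 720 = 5 minutes = 12:05.

Final answer: 12:05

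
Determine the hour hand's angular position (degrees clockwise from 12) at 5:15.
The hour hand moves 30 degrees per hour and 0.5 degrees per minute.
At 5:15: (5) x 30 + 15 x 0.5 = 150 + 7.5 = 157.5 degrees

Final answer: 157.5 degrees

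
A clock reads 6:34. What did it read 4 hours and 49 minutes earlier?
Starting time: 6:34 = 394 total minutes past 12:00
Subtracting: 4 hours and 49 minutes = 289 minutes
394 - 289 = 105 minutes
= 1 hour and 45 minutes past 12:00 = 1:45

Final answer: 1:45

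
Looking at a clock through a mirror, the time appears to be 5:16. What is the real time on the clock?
Reflection across the vertical (12-6) axis maps a hand at angle A degrees to (360 - A) degrees, which sends a reading of T minutes past 12:00 to (720 - T) minutes past 12:00.
Mirror reads 5:16 = 316 minutes past 12:00.
Actual time: (720 - 316) mod 720 = 404 minutes = 6:44.

Final answer: 6:44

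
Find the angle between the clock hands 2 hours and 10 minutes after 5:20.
First find the time 2 hours and 10 minutes after 5:20.
Total minutes: 5 x 60 + 20 + 2 x 60 + 10 = 450.
450 mod 720 = 450 minutes = 7:30.
Now compute the angle at 7:30:
Hour hand: 7 x 30 + 30 x 0.5 = 225 degrees
Minute hand: 30 x 6 = 180 degrees
Difference: |225 - 180| = 45 degrees
The angle is 45 degrees

Final answer: 45 degrees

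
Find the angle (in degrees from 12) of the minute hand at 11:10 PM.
The minute hand moves 6 degrees per minute.
At 11:10: 10 x 6 = 60 degrees

Final answer: 60 degrees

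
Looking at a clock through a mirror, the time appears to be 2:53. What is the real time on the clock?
Reflection across the vertical (12-6) axis maps a hand at angle A degrees to (360 - A) degrees, which sends a reading of T minutes past 12:00 to (720 - T) minutes past 12:00.
Mirror reads 2:53 = 173 minutes past 12:00.
Actual time: (720 - 173) mod 720 = 547 minutes = 9:07.

Final answer: 9:07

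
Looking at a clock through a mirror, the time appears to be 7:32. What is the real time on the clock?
Reflection across the vertical (12-6) axis maps a hand at angle A degrees to (360 - A) degrees, which sends a reading of T minutes past 12:00 to (720 - T) minutes past 12:00.
Mirror reads 7:32 = 452 minutes past 12:00.
Actual time: (720 - 452) mod 720 = 268 minutes = 4:28.

Final answer: 4:28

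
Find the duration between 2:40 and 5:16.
From 2:40 to 5:16:
(5 x 60 + 16) - (2 x 60 + 40) = 316 - 160 = 156 minutes
= 2 hours and 36 minutes

Final answer: 2 hours and 36 minutes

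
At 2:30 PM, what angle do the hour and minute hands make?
Hour hand position: 2 x 30 + 30 x 0.5 = 75 degrees
Minute hand position: 30 x 6 = 180 degrees
Difference: |75 - 180| = 105 degrees
The angle between the hands is 105 degrees

Final answer: 105 degrees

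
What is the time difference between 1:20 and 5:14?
From 1:20 to 5:14:
(5 x 60 + 14) - (1 x 60 + 20) = 314 - 80 = 234 minutes
= 3 hours and 54 minutes

Final answer: 3 hours and 54 minutes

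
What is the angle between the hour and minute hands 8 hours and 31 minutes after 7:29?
First find the time 8 hours and 31 minutes after 7:29.
Total minutes: 7 x 60 + 29 + 8 x 60 + 31 = 960.
960 mod 720 = 240 minutes = 4:00.
Now compute the angle at 4:00:
Hour hand: 4 x 30 + 0 x 0.5 = 120 degrees
Minute hand: 0 x 6 = 0 degrees
Difference: |120 - 0| = 120 degrees
The angle is 120 degrees

Final answer: 120 degrees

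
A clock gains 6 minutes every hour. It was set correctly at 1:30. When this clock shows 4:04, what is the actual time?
For every 60 true minutes, the faulty clock advances 66 minutes, so 1 faulty-clock minute corresponds to 60/66 true minutes.
From 1:30 to 4:04 on the faulty dial is 154 minutes.
True elapsed: 154 x 60/66 = 140 minutes = 2 hours and 20 minutes.
True time: 1:30 + 2 hours and 20 minutes = 3:50.

Final answer: 3:50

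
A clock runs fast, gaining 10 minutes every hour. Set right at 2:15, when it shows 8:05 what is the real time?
For every 60 true minutes, the faulty clock advances 70 minutes, so 1 faulty-clock minute corresponds to 60/70 true minutes.
From 2:15 to 8:05 on the faulty dial is 350 minutes.
True elapsed: 350 x 60/70 = 300 minutes = 5 hours.
True time: 2:15 + 5 hours = 7:15.

Final answer: 7:15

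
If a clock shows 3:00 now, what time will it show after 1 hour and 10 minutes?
Starting time: 3:00
Adding 10 minutes to 0 minutes: 0 + 10 = 10 minutes
Adding 1 hour: 3 + 1 = 4
Final time: 4:10

Final answer: 4:10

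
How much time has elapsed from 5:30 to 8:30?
From 5:30 to 8:30:
(8 x 60 + 30) - (5 x 60 + 30) = 510 - 330 = 180 minutes
= 3 hours

Final answer: 3 hours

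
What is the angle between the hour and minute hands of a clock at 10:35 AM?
Hour hand position: 10 x 30 + 35 x 0.5 = 317.5 degrees
Minute hand position: 35 x 6 = 210 degrees
Difference: |317.5 - 210| = 107.5 degrees
The angle between the hands is 107.5 degrees

Final answer: 107.5 degrees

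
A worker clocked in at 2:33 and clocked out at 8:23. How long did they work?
From 2:33 to 8:23:
(8 x 60 + 23) - (2 x 60 + 33) = 503 - 153 = 350 minutes
= 5 hours and 50 minutes

Final answer: 5 hours and 50 minutes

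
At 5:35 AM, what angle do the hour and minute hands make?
Hour hand position: 5 x 30 + 35 x 0.5 = 167.5 degrees
Minute hand position: 35 x 6 = 210 degrees
Difference: |167.5 - 210| = 42.5 degrees
The angle between the hands is 42.5 degrees

Final answer: 42.5 degrees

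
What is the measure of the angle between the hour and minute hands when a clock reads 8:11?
Hour hand position: 8 x 30 + 11 x 0.5 = 245.5 degrees
Minute hand position: 11 x 6 = 66 degrees
Difference: |245.5 - 66| = 179.5 degrees
The angle between the hands is 179.5 degrees

Final answer: 179.5 degrees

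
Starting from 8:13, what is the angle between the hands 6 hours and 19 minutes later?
First find the time 6 hours and 19 minutes after 8:13.
Total minutes: 8 x 60 + 13 + 6 x 60 + 19 = 872.
872 mod 720 = 152 minutes = 2:32.
Now compute the angle at 2:32:
Hour hand: 2 x 30 + 32 x 0.5 = 76 degrees
Minute hand: 32 x 6 = 192 degrees
Difference: |76 - 192| = 116 degrees
The angle is 116 degrees

Final answer: 116 degrees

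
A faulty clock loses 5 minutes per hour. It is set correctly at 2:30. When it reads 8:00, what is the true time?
For every 60 true minutes, the faulty clock advances 55 minutes, so 1 faulty-clock minute corresponds to 60/55 true minutes.
From 2:30 to 8:00 on the faulty dial is 330 minutes.
True elapsed: 330 x 60/55 = 360 minutes = 6 hours.
True time: 2:30 + 6 hours = 8:30.

Final answer: 8:30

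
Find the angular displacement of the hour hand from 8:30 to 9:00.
The hour hand moves 0.5 degrees per minute.
Time elapsed: 9:00 - 8:30 = 30 minutes
Angular displacement: 30 x 0.5 = 15 degrees

Final answer: 15 degrees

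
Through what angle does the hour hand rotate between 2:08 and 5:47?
The hour hand moves 0.5 degrees per minute.
Time elapsed: 5:47 - 2:08 = 219 minutes
Angular displacement: 219 x 0.5 = 109.5 degrees

Final answer: 109.5 degrees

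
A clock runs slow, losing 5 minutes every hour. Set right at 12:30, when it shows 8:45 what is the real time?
For every 60 true minutes, the faulty clock advances 55 minutes, so 1 faulty-clock minute corresponds to 60/55 true minutes.
From 12:30 to 8:45 on the faulty dial is 495 minutes.
True elapsed: 495 x 60/55 = 540 minutes = 9 hours.
True time: 12:30 + 9 hours = 9:30.

Final answer: 9:30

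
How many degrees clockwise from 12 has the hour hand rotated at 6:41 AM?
The hour hand moves 30 degrees per hour and 0.5 degrees per minute.
At 6:41: (6) x 30 + 41 x 0.5 = 180 + 20.5 = 200.5 degrees

Final answer: 200.5 degrees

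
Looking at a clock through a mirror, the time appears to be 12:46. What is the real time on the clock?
Reflection across the vertical (12-6) axis maps a hand at angle A degrees to (360 - A) degrees, which sends a reading of T minutes past 12:00 to (720 - T) minutes past 12:00.
Mirror reads 12:46 = 46 minutes past 12:00.
Actual time: (720 - 46) mod 720 = 674 minutes = 11:14.

Final answer: 11:14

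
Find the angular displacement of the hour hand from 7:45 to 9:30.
The hour hand moves 0.5 degrees per minute.
Time elapsed: 9:30 - 7:45 = 105 minutes
Angular displacement: 105 x 0.5 = 52.5 degrees

Final answer: 52.5 degrees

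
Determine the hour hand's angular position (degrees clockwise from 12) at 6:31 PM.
The hour hand moves 30 degrees per hour and 0.5 degrees per minute.
At 6:31: (6) x 30 + 31 x 0.5 = 180 + 15.5 = 195.5 degrees

Final answer: 195.5 degrees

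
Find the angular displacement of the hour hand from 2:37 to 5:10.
The hour hand moves 0.5 degrees per minute.
Time elapsed: 5:10 - 2:37 = 153 minutes
Angular displacement: 153 x 0.5 = 76.5 degrees

Final answer: 76.5 degrees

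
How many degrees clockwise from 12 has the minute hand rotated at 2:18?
The minute hand moves 6 degrees per minute.
At 2:18: 18 x 6 = 108 degrees

Final answer: 108 degrees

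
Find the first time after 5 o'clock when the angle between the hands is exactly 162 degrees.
At t minutes past 5:00, the hour hand is at 30 x 5 + 0.5t degrees and the minute hand is at 6t degrees.
The smaller angle between them is 162 degrees when |30H - 5.5t| = 162 or |30H - 5.5t| = 198.
With H = 5, solve 30 x 5 - 5.5t = +/- target for each target:
  t = (30 x 5 - 162) / 5.5 = -2.18 (outside (0, 60))
  t = (30 x 5 + 162) / 5.5 = 56.73
  t = (30 x 5 - 198) / 5.5 = -8.73 (outside (0, 60))
  t = (30 x 5 + 198) / 5.5 = 63.27 (outside (0, 60))
Valid solutions in (0, 60): {56.73} minutes.
The first occurrence is t = 56.73 minutes.
The hands form a 162-degree angle at 56.73 minutes past 5:00.

Final answer: 56.73 minutes past 5:00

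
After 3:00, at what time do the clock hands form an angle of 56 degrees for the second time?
At t minutes past 3:00, the hour hand is at 30 x 3 + 0.5t degrees and the minute hand is at 6t degrees.
The smaller angle between them is 56 degrees when |30H - 5.5t| = 56 or |30H - 5.5t| = 304.
With H = 3, solve 30 x 3 - 5.5t = +/- target for each target:
  t = (30 x 3 - 56) / 5.5 = 6.18
  t = (30 x 3 + 56) / 5.5 = 26.55
  t = (30 x 3 - 304) / 5.5 = -38.91 (outside (0, 60))
  t = (30 x 3 + 304) / 5.5 = 71.64 (outside (0, 60))
Valid solutions in (0, 60): {6.18, 26.55} minutes.
The second occurrence is t = 26.55 minutes.
The hands form a 56-degree angle at 26.55 minutes past 3:00.

Final answer: 26.55 minutes past 3:00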